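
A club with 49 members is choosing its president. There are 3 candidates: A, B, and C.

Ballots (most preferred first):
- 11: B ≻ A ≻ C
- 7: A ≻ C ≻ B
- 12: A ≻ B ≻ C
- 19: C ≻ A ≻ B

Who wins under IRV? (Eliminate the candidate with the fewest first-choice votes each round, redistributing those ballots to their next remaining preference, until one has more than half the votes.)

Round 1: A 19, B 11, C 19. B eliminated.
Round 2: A 30, C 19. A has a majority (≥25).

A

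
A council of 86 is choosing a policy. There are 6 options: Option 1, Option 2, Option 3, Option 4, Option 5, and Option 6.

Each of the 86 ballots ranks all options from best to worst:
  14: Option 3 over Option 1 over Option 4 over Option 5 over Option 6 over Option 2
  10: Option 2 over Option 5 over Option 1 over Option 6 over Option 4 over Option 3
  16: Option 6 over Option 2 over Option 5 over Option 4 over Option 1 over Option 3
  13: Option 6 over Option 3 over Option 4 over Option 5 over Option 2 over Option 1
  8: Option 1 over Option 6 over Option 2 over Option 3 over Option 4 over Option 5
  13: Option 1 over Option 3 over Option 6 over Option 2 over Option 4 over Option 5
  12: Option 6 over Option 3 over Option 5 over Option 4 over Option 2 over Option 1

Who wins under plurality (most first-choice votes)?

First-place votes: Option 1 21, Option 2 10, Option 3 14, Option 4 0, Option 5 0, Option 6 41.

Option 6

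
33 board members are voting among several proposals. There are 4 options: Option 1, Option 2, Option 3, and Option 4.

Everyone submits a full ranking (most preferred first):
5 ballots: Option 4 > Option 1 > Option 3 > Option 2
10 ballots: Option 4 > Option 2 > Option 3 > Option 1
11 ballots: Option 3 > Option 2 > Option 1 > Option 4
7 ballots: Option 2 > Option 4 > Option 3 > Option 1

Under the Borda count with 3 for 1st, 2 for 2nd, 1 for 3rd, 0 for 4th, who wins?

Option 1: 5×2 + 10×0 + 11×1 + 7×0 = 21
Option 2: 5×0 + 10×2 + 11×2 + 7×3 = 63
Option 3: 5×1 + 10×1 + 11×3 + 7×1 = 55
Option 4: 5×3 + 10×3 + 11×0 + 7×2 = 59

Option 2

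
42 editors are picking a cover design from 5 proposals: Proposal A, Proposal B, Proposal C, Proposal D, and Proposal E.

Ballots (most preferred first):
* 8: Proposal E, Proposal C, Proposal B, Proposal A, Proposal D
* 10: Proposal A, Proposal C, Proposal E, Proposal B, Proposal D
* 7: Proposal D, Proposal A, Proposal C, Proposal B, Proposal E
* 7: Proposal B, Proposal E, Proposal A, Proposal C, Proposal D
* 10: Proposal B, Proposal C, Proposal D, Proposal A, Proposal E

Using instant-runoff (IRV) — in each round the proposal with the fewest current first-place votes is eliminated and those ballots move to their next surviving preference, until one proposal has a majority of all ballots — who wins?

Round 1: Proposal A 10, Proposal B 17, Proposal C 0, Proposal D 7, Proposal E 8. Proposal C eliminated.
Round 2: Proposal A 10, Proposal B 17, Proposal D 7, Proposal E 8. Proposal D eliminated.
Round 3: Proposal A 17, Proposal B 17, Proposal E 8. Proposal E eliminated.
Round 4: Proposal A 17, Proposal B 25. Proposal B has a majority (≥22).

Proposal B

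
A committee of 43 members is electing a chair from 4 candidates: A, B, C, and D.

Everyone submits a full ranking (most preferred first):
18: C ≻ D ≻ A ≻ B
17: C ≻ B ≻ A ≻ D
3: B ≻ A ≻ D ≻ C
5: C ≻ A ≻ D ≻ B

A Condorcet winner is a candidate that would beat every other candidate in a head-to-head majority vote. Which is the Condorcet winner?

C

C vs A: 40–3
C vs B: 40–3
C vs D: 40–3
C beats every other candidate.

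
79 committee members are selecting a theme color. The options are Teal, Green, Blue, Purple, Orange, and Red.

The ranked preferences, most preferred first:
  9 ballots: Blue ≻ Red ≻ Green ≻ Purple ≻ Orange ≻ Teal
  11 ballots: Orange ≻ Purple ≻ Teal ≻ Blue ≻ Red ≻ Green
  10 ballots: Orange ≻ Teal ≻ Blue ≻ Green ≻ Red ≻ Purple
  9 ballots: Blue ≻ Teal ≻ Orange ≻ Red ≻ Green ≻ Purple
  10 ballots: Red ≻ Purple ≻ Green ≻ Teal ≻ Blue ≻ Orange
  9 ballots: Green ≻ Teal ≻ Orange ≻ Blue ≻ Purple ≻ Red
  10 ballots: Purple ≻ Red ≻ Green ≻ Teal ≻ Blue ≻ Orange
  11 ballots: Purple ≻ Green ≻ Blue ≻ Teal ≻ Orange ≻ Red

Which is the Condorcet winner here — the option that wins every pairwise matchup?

Purple vs Teal: 51–28
Purple vs Green: 42–37
Purple vs Blue: 42–37
Purple vs Orange: 40–39
Purple vs Red: 41–38
Purple beats every other option.

Purple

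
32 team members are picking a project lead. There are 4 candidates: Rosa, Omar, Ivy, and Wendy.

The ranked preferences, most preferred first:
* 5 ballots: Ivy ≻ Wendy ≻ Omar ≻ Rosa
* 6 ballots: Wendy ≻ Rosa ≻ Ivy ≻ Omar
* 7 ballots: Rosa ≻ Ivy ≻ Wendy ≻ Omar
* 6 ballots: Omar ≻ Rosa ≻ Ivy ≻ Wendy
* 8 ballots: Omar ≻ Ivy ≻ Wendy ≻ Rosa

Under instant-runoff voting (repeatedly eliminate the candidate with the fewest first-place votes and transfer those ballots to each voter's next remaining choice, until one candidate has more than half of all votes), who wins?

Wendy

Round 1: Rosa 7, Omar 14, Ivy 5, Wendy 6. Ivy eliminated.
Round 2: Rosa 7, Omar 14, Wendy 11. Rosa eliminated.
Round 3: Omar 14, Wendy 18. Wendy has a majority (≥17).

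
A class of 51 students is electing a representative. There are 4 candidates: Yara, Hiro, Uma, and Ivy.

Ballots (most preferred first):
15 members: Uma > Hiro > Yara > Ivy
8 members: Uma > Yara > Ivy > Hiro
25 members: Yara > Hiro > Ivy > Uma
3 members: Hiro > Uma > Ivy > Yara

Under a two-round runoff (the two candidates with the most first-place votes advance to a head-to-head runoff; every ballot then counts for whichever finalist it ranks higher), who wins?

Round 1 first-place votes: Yara 25, Hiro 3, Uma 23, Ivy 0. Yara and Uma advance.
Runoff: Yara is ranked above Uma on 25 ballots, Uma above Yara on 26.

Uma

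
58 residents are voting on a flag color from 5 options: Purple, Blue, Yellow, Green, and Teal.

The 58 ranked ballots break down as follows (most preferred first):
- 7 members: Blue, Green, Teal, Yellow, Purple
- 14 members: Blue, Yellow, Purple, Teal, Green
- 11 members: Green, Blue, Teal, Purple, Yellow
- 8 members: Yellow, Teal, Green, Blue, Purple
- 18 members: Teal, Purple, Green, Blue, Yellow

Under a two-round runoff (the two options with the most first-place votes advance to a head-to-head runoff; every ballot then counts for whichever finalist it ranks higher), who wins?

Round 1 first-place votes: Purple 0, Blue 21, Yellow 8, Green 11, Teal 18. Blue and Teal advance.
Runoff: Blue is ranked above Teal on 32 ballots, Teal above Blue on 26.

Blue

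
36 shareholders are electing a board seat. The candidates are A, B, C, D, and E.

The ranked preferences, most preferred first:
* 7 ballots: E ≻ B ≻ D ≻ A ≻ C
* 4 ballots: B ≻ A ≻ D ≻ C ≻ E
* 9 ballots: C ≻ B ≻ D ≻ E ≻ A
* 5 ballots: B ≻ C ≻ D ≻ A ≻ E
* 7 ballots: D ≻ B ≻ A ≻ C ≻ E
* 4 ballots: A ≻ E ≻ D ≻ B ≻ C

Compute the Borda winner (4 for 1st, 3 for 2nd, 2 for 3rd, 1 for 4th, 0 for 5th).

A: 7×1 + 4×3 + 9×0 + 5×1 + 7×2 + 4×4 = 54
B: 7×3 + 4×4 + 9×3 + 5×4 + 7×3 + 4×1 = 109
C: 7×0 + 4×1 + 9×4 + 5×3 + 7×1 + 4×0 = 62
D: 7×2 + 4×2 + 9×2 + 5×2 + 7×4 + 4×2 = 86
E: 7×4 + 4×0 + 9×1 + 5×0 + 7×0 + 4×3 = 49

B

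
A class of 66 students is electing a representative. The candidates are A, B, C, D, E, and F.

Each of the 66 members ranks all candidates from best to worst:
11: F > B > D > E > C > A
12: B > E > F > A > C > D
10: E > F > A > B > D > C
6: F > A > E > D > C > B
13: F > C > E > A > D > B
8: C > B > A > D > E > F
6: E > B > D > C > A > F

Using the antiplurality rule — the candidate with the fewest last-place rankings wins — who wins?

E

Last-place votes: A 11, B 19, C 10, D 12, E 0, F 14.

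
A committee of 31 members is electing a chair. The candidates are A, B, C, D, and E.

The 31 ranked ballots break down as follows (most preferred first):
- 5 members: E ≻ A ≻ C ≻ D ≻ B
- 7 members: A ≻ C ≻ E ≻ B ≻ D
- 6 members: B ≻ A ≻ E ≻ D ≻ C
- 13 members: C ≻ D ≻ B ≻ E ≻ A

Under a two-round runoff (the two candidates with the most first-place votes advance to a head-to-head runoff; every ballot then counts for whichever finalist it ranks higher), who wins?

Round 1 first-place votes: A 7, B 6, C 13, D 0, E 5. C and A advance.
Runoff: C is ranked above A on 13 ballots, A above C on 18.

A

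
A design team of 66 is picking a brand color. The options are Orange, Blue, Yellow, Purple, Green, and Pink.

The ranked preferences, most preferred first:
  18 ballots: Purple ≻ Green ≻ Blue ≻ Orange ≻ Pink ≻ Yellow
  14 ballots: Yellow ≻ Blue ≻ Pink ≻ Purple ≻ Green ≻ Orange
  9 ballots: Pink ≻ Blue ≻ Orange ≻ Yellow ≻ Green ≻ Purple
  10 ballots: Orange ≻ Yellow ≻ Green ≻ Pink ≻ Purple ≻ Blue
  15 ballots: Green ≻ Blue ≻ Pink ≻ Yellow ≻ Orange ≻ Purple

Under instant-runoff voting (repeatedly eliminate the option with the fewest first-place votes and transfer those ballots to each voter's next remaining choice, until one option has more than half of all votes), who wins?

Round 1: Orange 10, Blue 0, Yellow 14, Purple 18, Green 15, Pink 9. Blue eliminated.
Round 2: Orange 10, Yellow 14, Purple 18, Green 15, Pink 9. Pink eliminated.
Round 3: Orange 19, Yellow 14, Purple 18, Green 15. Yellow eliminated.
Round 4: Orange 19, Purple 32, Green 15. Green eliminated.
Round 5: Orange 34, Purple 32. Orange has a majority (≥34).

Orange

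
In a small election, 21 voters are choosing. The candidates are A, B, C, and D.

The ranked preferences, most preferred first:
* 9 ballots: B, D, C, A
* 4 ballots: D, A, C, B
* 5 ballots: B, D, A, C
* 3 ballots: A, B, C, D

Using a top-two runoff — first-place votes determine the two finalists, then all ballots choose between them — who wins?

B

Round 1 first-place votes: A 3, B 14, C 0, D 4. B and D advance.
Runoff: B is ranked above D on 17 ballots, D above B on 4.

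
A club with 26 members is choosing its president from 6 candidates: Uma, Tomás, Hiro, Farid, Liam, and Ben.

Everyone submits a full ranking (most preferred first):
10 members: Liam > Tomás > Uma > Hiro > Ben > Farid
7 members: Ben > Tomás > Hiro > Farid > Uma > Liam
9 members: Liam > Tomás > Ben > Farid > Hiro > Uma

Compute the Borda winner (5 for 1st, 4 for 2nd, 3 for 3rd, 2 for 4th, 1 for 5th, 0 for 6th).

Uma: 10×3 + 7×1 + 9×0 = 37
Tomás: 10×4 + 7×4 + 9×4 = 104
Hiro: 10×2 + 7×3 + 9×1 = 50
Farid: 10×0 + 7×2 + 9×2 = 32
Liam: 10×5 + 7×0 + 9×5 = 95
Ben: 10×1 + 7×5 + 9×3 = 72

Tomás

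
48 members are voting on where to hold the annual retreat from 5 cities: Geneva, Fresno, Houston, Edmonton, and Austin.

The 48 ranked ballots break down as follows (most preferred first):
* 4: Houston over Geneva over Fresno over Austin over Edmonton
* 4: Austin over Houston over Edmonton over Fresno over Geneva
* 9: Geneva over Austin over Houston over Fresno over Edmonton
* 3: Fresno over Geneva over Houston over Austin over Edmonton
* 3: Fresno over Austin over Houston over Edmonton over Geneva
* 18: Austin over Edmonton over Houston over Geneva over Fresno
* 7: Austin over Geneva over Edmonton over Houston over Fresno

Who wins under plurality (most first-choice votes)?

Austin

First-place votes: Geneva 9, Fresno 6, Houston 4, Edmonton 0, Austin 29.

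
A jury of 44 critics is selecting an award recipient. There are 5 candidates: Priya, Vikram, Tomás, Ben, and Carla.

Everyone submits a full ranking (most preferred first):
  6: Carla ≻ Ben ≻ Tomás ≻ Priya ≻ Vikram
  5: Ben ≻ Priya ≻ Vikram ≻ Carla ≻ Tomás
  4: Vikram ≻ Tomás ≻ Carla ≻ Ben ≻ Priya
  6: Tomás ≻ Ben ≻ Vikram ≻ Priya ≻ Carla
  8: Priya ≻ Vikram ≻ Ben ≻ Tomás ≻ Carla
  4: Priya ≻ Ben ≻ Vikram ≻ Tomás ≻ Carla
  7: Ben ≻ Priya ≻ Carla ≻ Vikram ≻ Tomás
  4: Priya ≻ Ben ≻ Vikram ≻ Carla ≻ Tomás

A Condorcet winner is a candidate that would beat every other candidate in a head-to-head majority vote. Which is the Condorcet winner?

Ben vs Priya: 28–16
Ben vs Vikram: 32–12
Ben vs Tomás: 34–10
Ben vs Carla: 34–10
Ben beats every other candidate.

Ben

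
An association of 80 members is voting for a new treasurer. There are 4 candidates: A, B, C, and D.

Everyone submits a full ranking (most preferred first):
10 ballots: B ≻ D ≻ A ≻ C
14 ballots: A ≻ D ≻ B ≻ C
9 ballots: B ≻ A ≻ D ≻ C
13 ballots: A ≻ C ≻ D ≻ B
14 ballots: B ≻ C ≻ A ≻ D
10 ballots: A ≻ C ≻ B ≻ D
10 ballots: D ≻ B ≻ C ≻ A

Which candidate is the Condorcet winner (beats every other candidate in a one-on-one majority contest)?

B

B vs A: 43–37
B vs C: 57–23
B vs D: 43–37
B beats every other candidate.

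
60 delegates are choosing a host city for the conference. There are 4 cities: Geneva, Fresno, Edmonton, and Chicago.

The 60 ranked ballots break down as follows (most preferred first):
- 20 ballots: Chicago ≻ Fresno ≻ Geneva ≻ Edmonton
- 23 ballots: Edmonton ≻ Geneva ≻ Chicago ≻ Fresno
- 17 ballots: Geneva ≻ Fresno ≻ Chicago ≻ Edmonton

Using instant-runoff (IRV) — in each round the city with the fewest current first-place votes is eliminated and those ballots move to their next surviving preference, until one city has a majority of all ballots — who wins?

Round 1: Geneva 17, Fresno 0, Edmonton 23, Chicago 20. Fresno eliminated.
Round 2: Geneva 17, Edmonton 23, Chicago 20. Geneva eliminated.
Round 3: Edmonton 23, Chicago 37. Chicago has a majority (≥31).

Chicago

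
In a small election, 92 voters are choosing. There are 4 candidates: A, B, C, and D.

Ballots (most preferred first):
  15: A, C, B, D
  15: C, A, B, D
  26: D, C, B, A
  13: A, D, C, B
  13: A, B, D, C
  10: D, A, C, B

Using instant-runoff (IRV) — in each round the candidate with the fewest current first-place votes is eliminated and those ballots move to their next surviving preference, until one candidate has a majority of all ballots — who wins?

Round 1: A 41, B 0, C 15, D 36. B eliminated.
Round 2: A 41, C 15, D 36. C eliminated.
Round 3: A 56, D 36. A has a majority (≥47).

A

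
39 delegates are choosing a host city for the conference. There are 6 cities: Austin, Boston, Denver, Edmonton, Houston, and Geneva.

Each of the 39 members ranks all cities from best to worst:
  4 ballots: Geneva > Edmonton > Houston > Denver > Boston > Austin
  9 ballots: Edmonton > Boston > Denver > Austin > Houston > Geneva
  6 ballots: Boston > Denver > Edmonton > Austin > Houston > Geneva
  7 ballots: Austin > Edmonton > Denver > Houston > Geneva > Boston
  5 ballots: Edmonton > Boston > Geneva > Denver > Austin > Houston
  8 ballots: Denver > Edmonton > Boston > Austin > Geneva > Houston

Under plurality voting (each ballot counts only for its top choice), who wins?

First-place votes: Austin 7, Boston 6, Denver 8, Edmonton 14, Houston 0, Geneva 4.

Edmonton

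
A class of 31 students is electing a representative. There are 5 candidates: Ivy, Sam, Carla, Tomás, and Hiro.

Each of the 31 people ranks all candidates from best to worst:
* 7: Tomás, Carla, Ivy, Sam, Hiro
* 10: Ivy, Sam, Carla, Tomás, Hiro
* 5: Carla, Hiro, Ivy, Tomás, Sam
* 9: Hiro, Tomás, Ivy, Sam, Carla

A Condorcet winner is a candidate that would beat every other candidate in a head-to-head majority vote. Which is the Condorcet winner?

Tomás vs Ivy: 16–15
Tomás vs Sam: 21–10
Tomás vs Carla: 16–15
Tomás vs Hiro: 17–14
Tomás beats every other candidate.

Tomás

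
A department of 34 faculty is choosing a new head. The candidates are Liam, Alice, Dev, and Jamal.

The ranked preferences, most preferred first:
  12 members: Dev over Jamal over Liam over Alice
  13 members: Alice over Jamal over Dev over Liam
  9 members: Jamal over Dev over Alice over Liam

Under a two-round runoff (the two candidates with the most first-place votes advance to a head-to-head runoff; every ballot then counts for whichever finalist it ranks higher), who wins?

Dev

Round 1 first-place votes: Liam 0, Alice 13, Dev 12, Jamal 9. Alice and Dev advance.
Runoff: Alice is ranked above Dev on 13 ballots, Dev above Alice on 21.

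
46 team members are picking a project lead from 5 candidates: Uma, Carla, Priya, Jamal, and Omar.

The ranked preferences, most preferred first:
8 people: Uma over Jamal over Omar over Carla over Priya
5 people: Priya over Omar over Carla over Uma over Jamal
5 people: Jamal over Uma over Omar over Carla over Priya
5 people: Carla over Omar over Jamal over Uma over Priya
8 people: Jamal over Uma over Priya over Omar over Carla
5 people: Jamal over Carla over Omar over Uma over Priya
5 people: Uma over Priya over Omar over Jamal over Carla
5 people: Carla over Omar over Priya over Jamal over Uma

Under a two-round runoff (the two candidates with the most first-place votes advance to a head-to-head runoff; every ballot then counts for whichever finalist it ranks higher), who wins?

Jamal

Round 1 first-place votes: Uma 13, Carla 10, Priya 5, Jamal 18, Omar 0. Jamal and Uma advance.
Runoff: Jamal is ranked above Uma on 28 ballots, Uma above Jamal on 18.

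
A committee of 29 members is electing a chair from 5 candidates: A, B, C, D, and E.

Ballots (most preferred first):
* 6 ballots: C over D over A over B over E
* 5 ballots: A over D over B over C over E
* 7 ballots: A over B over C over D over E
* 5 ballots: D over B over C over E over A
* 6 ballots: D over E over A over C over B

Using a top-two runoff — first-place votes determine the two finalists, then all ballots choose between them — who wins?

D

Round 1 first-place votes: A 12, B 0, C 6, D 11, E 0. A and D advance.
Runoff: A is ranked above D on 12 ballots, D above A on 17.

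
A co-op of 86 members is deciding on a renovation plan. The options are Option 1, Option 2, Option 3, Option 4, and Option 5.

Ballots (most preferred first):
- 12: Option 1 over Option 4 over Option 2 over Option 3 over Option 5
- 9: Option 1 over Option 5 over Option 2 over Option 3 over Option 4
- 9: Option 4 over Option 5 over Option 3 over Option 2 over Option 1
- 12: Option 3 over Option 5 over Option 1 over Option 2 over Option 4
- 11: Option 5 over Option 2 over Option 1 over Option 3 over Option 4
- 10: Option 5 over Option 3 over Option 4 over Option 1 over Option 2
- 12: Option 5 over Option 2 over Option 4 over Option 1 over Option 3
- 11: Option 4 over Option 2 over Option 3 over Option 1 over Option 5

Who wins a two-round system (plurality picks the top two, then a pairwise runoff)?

Option 5

Round 1 first-place votes: Option 1 21, Option 2 0, Option 3 12, Option 4 20, Option 5 33. Option 5 and Option 1 advance.
Runoff: Option 5 is ranked above Option 1 on 54 ballots, Option 1 above Option 5 on 32.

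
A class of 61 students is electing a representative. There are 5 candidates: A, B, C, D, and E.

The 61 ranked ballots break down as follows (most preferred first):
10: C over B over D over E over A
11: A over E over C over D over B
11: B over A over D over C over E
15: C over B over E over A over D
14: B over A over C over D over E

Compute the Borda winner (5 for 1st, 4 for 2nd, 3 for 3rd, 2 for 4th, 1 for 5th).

A: 10×1 + 11×5 + 11×4 + 15×2 + 14×4 = 195
B: 10×4 + 11×1 + 11×5 + 15×4 + 14×5 = 236
C: 10×5 + 11×3 + 11×2 + 15×5 + 14×3 = 222
D: 10×3 + 11×2 + 11×3 + 15×1 + 14×2 = 128
E: 10×2 + 11×4 + 11×1 + 15×3 + 14×1 = 134

B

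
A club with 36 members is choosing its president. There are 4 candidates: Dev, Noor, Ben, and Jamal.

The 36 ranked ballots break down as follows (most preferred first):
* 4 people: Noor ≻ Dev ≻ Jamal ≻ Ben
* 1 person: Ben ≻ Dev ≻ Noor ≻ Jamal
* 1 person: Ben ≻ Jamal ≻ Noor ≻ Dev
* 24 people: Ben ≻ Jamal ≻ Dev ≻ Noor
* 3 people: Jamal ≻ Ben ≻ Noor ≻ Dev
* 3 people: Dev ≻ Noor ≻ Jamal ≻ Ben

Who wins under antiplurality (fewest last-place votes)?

Jamal

Last-place votes: Dev 4, Noor 24, Ben 7, Jamal 1.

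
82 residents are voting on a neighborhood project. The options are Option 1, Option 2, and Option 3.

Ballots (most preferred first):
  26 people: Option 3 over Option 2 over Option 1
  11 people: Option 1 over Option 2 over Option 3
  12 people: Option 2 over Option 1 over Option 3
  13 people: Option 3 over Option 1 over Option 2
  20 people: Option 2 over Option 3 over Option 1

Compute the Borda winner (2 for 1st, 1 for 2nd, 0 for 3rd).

Option 1: 26×0 + 11×2 + 12×1 + 13×1 + 20×0 = 47
Option 2: 26×1 + 11×1 + 12×2 + 13×0 + 20×2 = 101
Option 3: 26×2 + 11×0 + 12×0 + 13×2 + 20×1 = 98

Option 2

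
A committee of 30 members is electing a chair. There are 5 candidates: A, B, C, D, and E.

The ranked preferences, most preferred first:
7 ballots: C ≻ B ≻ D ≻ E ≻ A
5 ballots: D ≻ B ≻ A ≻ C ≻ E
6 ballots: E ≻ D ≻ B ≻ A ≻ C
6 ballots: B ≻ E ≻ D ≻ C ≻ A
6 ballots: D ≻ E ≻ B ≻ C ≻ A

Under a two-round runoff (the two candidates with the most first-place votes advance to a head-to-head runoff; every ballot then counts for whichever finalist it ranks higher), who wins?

D

Round 1 first-place votes: A 0, B 6, C 7, D 11, E 6. D and C advance.
Runoff: D is ranked above C on 23 ballots, C above D on 7.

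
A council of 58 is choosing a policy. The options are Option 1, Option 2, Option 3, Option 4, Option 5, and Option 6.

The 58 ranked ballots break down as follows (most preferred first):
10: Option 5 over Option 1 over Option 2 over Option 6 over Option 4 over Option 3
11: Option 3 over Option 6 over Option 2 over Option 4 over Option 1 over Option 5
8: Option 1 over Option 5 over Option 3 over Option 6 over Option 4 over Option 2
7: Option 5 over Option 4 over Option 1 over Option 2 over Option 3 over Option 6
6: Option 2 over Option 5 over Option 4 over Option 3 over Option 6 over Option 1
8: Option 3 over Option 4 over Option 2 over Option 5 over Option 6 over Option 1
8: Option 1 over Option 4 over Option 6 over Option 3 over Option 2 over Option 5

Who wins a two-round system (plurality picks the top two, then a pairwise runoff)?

Option 5

Round 1 first-place votes: Option 1 16, Option 2 6, Option 3 19, Option 4 0, Option 5 17, Option 6 0. Option 3 and Option 5 advance.
Runoff: Option 3 is ranked above Option 5 on 27 ballots, Option 5 above Option 3 on 31.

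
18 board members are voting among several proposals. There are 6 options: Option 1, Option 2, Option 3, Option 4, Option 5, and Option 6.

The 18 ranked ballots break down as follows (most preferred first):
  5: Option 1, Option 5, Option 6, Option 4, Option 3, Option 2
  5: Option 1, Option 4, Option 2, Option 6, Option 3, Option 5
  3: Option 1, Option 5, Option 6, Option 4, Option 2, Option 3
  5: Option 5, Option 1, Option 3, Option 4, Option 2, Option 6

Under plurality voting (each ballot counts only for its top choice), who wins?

First-place votes: Option 1 13, Option 2 0, Option 3 0, Option 4 0, Option 5 5, Option 6 0.

Option 1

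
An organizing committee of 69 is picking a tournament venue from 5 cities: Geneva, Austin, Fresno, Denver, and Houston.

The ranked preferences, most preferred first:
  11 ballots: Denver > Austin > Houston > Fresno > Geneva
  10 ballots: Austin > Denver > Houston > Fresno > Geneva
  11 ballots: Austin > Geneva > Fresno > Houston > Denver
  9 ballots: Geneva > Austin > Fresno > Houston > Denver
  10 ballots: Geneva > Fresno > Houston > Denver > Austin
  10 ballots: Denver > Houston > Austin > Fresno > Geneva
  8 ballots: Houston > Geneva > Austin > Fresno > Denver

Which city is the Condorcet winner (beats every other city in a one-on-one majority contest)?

Austin vs Geneva: 42–27
Austin vs Fresno: 59–10
Austin vs Denver: 38–31
Austin vs Houston: 41–28
Austin beats every other city.

Austin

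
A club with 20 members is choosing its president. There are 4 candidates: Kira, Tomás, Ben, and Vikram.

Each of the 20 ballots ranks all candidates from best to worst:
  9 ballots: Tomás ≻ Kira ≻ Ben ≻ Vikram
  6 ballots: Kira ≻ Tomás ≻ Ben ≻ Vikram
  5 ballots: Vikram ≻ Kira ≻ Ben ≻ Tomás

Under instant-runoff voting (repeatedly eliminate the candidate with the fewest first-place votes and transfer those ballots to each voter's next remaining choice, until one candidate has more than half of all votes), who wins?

Kira

Round 1: Kira 6, Tomás 9, Ben 0, Vikram 5. Ben eliminated.
Round 2: Kira 6, Tomás 9, Vikram 5. Vikram eliminated.
Round 3: Kira 11, Tomás 9. Kira has a majority (≥11).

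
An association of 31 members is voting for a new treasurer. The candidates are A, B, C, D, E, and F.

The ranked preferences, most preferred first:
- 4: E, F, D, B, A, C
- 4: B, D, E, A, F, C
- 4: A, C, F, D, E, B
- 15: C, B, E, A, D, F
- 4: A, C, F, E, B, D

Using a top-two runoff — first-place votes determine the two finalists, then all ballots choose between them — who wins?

Round 1 first-place votes: A 8, B 4, C 15, D 0, E 4, F 0. C and A advance.
Runoff: C is ranked above A on 15 ballots, A above C on 16.

A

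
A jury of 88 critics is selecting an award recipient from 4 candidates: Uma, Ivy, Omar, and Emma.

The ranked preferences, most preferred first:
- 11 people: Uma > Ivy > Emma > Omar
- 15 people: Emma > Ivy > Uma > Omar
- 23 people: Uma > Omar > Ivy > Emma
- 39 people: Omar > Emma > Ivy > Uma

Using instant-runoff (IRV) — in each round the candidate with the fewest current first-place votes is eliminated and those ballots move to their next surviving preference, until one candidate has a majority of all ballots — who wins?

Uma

Round 1: Uma 34, Ivy 0, Omar 39, Emma 15. Ivy eliminated.
Round 2: Uma 34, Omar 39, Emma 15. Emma eliminated.
Round 3: Uma 49, Omar 39. Uma has a majority (≥45).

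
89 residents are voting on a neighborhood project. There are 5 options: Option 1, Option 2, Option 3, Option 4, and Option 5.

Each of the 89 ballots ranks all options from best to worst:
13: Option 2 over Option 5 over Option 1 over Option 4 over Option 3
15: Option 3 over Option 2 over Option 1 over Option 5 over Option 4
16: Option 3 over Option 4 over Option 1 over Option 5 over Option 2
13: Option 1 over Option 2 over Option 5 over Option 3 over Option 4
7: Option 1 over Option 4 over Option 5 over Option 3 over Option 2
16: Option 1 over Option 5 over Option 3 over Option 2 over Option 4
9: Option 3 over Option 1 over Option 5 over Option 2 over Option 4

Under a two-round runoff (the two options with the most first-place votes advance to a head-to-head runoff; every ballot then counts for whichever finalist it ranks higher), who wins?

Option 1

Round 1 first-place votes: Option 1 36, Option 2 13, Option 3 40, Option 4 0, Option 5 0. Option 3 and Option 1 advance.
Runoff: Option 3 is ranked above Option 1 on 40 ballots, Option 1 above Option 3 on 49.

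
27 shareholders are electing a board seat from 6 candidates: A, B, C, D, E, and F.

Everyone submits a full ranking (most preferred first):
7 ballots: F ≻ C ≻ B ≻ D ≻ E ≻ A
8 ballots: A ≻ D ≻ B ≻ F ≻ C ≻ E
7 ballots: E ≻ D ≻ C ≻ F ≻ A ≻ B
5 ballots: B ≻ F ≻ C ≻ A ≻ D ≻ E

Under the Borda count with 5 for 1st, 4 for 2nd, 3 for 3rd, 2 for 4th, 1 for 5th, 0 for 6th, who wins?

A: 7×0 + 8×5 + 7×1 + 5×2 = 57
B: 7×3 + 8×3 + 7×0 + 5×5 = 70
C: 7×4 + 8×1 + 7×3 + 5×3 = 72
D: 7×2 + 8×4 + 7×4 + 5×1 = 79
E: 7×1 + 8×0 + 7×5 + 5×0 = 42
F: 7×5 + 8×2 + 7×2 + 5×4 = 85

F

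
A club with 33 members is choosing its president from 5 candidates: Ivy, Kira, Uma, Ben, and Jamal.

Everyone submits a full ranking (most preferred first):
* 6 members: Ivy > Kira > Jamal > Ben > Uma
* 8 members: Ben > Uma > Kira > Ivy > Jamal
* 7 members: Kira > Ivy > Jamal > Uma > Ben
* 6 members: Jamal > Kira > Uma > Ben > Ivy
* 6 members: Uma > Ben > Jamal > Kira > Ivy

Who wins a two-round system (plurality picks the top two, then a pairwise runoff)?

Kira

Round 1 first-place votes: Ivy 6, Kira 7, Uma 6, Ben 8, Jamal 6. Ben and Kira advance.
Runoff: Ben is ranked above Kira on 14 ballots, Kira above Ben on 19.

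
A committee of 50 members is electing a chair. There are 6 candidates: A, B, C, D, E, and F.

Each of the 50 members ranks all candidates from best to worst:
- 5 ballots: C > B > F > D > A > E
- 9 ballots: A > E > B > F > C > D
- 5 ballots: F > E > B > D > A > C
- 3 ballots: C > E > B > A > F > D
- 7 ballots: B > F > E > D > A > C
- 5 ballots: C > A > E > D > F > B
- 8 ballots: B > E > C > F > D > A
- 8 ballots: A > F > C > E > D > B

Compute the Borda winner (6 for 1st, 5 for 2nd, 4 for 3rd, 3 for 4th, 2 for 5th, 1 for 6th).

E

A: 5×2 + 9×6 + 5×2 + 3×3 + 7×2 + 5×5 + 8×1 + 8×6 = 178
B: 5×5 + 9×4 + 5×4 + 3×4 + 7×6 + 5×1 + 8×6 + 8×1 = 196
C: 5×6 + 9×2 + 5×1 + 3×6 + 7×1 + 5×6 + 8×4 + 8×4 = 172
D: 5×3 + 9×1 + 5×3 + 3×1 + 7×3 + 5×3 + 8×2 + 8×2 = 110
E: 5×1 + 9×5 + 5×5 + 3×5 + 7×4 + 5×4 + 8×5 + 8×3 = 202
F: 5×4 + 9×3 + 5×6 + 3×2 + 7×5 + 5×2 + 8×3 + 8×5 = 192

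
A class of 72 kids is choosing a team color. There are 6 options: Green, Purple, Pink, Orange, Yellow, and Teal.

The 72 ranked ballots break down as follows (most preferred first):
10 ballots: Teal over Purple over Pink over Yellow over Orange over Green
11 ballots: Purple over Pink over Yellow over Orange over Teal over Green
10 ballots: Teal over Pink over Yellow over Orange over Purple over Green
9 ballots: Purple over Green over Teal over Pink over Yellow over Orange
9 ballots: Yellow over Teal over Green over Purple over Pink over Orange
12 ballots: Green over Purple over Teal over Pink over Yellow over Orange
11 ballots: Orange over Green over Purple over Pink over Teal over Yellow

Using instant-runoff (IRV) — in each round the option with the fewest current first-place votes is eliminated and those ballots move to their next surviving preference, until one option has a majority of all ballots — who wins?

Round 1: Green 12, Purple 20, Pink 0, Orange 11, Yellow 9, Teal 20. Pink eliminated.
Round 2: Green 12, Purple 20, Orange 11, Yellow 9, Teal 20. Yellow eliminated.
Round 3: Green 12, Purple 20, Orange 11, Teal 29. Orange eliminated.
Round 4: Green 23, Purple 20, Teal 29. Purple eliminated.
Round 5: Green 32, Teal 40. Teal has a majority (≥37).

Teal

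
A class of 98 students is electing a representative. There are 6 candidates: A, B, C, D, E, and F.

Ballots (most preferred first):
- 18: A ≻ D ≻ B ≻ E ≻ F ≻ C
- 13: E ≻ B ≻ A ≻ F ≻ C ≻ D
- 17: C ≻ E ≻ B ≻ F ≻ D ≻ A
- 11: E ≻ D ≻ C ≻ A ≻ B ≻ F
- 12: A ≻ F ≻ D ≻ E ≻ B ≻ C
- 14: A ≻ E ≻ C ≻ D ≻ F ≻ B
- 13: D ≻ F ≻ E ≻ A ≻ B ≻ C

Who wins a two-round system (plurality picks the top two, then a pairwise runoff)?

E

Round 1 first-place votes: A 44, B 0, C 17, D 13, E 24, F 0. A and E advance.
Runoff: A is ranked above E on 44 ballots, E above A on 54.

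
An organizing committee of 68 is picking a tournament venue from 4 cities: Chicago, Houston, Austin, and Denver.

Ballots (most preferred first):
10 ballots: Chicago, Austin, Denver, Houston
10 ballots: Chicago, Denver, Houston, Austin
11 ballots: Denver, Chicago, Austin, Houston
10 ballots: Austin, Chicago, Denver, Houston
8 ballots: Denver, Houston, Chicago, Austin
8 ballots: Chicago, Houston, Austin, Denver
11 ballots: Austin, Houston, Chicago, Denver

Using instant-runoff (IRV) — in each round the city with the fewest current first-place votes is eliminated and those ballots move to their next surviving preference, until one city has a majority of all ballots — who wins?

Chicago

Round 1: Chicago 28, Houston 0, Austin 21, Denver 19. Houston eliminated.
Round 2: Chicago 28, Austin 21, Denver 19. Denver eliminated.
Round 3: Chicago 47, Austin 21. Chicago has a majority (≥35).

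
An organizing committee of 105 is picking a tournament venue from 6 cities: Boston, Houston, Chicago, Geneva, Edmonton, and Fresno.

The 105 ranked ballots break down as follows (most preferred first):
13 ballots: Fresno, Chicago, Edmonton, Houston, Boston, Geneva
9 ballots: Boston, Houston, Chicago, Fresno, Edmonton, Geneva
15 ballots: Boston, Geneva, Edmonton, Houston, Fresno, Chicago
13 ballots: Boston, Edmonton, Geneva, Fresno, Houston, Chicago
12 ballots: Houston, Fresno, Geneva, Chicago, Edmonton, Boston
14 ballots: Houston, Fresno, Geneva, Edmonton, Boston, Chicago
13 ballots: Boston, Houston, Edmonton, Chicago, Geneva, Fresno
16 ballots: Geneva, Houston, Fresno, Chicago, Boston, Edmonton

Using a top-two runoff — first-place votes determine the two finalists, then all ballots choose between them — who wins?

Houston

Round 1 first-place votes: Boston 50, Houston 26, Chicago 0, Geneva 16, Edmonton 0, Fresno 13. Boston and Houston advance.
Runoff: Boston is ranked above Houston on 50 ballots, Houston above Boston on 55.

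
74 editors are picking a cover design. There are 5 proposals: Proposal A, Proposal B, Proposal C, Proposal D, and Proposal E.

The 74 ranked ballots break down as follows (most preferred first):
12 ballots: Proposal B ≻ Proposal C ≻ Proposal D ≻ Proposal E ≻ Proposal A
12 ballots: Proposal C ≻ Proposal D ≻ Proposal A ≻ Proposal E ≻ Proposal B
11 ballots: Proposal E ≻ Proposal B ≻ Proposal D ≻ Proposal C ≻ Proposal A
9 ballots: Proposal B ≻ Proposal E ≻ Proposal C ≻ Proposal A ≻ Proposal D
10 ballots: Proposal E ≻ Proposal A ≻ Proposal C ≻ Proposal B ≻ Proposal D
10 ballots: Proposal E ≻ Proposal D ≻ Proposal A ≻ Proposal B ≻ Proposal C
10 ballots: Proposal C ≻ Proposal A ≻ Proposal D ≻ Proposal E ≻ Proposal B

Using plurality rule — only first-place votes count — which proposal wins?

Proposal E

First-place votes: Proposal A 0, Proposal B 21, Proposal C 22, Proposal D 0, Proposal E 31.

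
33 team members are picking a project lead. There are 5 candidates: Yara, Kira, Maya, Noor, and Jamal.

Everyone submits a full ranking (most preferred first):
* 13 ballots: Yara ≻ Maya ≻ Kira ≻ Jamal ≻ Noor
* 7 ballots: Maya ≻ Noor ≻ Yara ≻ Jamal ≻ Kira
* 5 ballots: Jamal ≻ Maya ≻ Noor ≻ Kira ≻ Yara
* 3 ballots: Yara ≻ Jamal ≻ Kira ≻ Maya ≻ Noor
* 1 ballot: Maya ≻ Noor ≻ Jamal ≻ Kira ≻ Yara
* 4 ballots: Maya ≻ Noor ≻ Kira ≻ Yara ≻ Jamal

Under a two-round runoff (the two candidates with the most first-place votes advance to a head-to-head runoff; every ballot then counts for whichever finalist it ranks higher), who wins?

Round 1 first-place votes: Yara 16, Kira 0, Maya 12, Noor 0, Jamal 5. Yara and Maya advance.
Runoff: Yara is ranked above Maya on 16 ballots, Maya above Yara on 17.

Maya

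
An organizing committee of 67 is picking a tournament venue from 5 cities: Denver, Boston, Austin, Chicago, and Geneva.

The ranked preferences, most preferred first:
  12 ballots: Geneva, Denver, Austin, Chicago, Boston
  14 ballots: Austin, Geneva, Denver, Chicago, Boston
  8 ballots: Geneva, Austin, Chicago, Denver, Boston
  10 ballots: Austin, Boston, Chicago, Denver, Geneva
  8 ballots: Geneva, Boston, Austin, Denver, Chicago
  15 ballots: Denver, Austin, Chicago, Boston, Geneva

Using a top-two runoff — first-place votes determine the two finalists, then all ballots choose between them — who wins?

Round 1 first-place votes: Denver 15, Boston 0, Austin 24, Chicago 0, Geneva 28. Geneva and Austin advance.
Runoff: Geneva is ranked above Austin on 28 ballots, Austin above Geneva on 39.

Austin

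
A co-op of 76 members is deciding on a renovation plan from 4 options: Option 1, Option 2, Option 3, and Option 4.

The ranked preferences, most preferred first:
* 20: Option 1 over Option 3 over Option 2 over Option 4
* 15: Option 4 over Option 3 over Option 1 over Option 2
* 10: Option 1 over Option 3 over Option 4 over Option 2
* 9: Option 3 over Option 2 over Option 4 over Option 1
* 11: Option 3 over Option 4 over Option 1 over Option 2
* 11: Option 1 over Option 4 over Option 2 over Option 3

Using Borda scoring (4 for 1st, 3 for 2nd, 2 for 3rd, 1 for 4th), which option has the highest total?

Option 1: 20×4 + 15×2 + 10×4 + 9×1 + 11×2 + 11×4 = 225
Option 2: 20×2 + 15×1 + 10×1 + 9×3 + 11×1 + 11×2 = 125
Option 3: 20×3 + 15×3 + 10×3 + 9×4 + 11×4 + 11×1 = 226
Option 4: 20×1 + 15×4 + 10×2 + 9×2 + 11×3 + 11×3 = 184

Option 3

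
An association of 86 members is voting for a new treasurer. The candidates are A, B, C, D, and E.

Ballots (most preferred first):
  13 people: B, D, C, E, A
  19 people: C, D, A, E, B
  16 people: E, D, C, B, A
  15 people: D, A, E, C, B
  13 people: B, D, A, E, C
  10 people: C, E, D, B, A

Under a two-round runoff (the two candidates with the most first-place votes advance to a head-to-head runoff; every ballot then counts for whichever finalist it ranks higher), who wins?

Round 1 first-place votes: A 0, B 26, C 29, D 15, E 16. C and B advance.
Runoff: C is ranked above B on 60 ballots, B above C on 26.

C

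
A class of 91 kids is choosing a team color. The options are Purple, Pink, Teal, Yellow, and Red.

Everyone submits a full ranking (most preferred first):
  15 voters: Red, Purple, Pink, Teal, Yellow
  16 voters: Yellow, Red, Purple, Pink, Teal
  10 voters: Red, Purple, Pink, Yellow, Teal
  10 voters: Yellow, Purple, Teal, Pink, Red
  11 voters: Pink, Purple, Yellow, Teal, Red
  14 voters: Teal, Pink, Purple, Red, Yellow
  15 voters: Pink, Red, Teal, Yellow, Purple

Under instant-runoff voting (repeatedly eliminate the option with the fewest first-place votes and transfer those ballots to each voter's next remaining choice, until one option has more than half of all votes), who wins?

Round 1: Purple 0, Pink 26, Teal 14, Yellow 26, Red 25. Purple eliminated.
Round 2: Pink 26, Teal 14, Yellow 26, Red 25. Teal eliminated.
Round 3: Pink 40, Yellow 26, Red 25. Red eliminated.
Round 4: Pink 65, Yellow 26. Pink has a majority (≥46).

Pink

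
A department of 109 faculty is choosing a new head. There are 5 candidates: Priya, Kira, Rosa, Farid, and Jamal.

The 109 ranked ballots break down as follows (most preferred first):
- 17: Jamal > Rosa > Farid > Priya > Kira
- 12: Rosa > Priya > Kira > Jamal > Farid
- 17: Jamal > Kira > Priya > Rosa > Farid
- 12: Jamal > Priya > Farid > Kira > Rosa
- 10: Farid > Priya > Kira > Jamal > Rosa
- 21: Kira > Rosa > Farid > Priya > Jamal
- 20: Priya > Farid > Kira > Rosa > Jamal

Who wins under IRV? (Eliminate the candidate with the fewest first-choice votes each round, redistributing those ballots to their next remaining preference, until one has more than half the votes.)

Priya

Round 1: Priya 20, Kira 21, Rosa 12, Farid 10, Jamal 46. Farid eliminated.
Round 2: Priya 30, Kira 21, Rosa 12, Jamal 46. Rosa eliminated.
Round 3: Priya 42, Kira 21, Jamal 46. Kira eliminated.
Round 4: Priya 63, Jamal 46. Priya has a majority (≥55).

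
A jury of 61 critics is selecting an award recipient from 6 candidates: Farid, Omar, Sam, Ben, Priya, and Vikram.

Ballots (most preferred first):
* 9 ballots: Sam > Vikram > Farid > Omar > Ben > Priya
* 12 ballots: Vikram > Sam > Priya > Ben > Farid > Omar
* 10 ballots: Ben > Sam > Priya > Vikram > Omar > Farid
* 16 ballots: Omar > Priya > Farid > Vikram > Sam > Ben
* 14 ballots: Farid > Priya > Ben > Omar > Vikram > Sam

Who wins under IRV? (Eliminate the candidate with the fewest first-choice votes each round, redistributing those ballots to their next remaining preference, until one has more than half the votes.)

Round 1: Farid 14, Omar 16, Sam 9, Ben 10, Priya 0, Vikram 12. Priya eliminated.
Round 2: Farid 14, Omar 16, Sam 9, Ben 10, Vikram 12. Sam eliminated.
Round 3: Farid 14, Omar 16, Ben 10, Vikram 21. Ben eliminated.
Round 4: Farid 14, Omar 16, Vikram 31. Vikram has a majority (≥31).

Vikram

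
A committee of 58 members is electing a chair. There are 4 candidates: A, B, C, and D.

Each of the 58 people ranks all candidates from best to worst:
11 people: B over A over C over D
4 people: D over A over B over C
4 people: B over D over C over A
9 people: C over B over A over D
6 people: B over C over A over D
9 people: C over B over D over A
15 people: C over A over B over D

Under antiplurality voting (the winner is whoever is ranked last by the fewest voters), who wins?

Last-place votes: A 13, B 0, C 4, D 41.

B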